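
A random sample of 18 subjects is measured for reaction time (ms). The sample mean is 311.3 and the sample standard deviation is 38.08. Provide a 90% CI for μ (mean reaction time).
(295.68, 326.92)

t-interval (σ unknown):
df = n - 1 = 17
t* = 1.740 for 90% confidence

Margin of error = t* · s/√n = 1.740 · 38.08/√18 = 15.62

CI: (295.68, 326.92)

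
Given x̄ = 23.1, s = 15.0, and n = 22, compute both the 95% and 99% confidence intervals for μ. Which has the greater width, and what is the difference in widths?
99% CI is wider by 4.81

df = 21
95% CI: t* = 2.080, (16.45, 29.75), width = 2 · t* · s/√n = 13.30
99% CI: t* = 2.831, (14.05, 32.15), width = 2 · t* · s/√n = 18.11

The 99% CI is wider by 18.11 - 13.30 = 4.81.
Higher confidence requires a wider interval.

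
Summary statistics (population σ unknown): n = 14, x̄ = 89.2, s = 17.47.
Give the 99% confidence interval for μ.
(75.14, 103.26)

t-interval (σ unknown):
df = n - 1 = 13
t* = 3.012 for 99% confidence

Margin of error = t* · s/√n = 3.012 · 17.47/√14 = 14.06

CI: (75.14, 103.26)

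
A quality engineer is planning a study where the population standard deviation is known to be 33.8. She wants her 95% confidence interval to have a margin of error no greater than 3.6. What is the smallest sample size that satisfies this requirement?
n ≥ 339

For margin E ≤ 3.6:
n ≥ (z* · σ / E)²
n ≥ (1.960 · 33.8 / 3.6)²
n ≥ 338.64

Minimum n = 339 (rounding up)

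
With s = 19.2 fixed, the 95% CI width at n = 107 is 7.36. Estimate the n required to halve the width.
n ≈ 428

CI width ∝ 1/√n
To reduce width by factor 2, need √n to grow by 2 → need 2² = 4 times as many samples.

Current: n = 107, width = 7.36
New: n = 428, width ≈ 3.65

Width reduced by factor of 7.36/3.65 = 2.02.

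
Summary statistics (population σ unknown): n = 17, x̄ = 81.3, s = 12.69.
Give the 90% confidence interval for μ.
(75.93, 86.67)

t-interval (σ unknown):
df = n - 1 = 16
t* = 1.746 for 90% confidence

Margin of error = t* · s/√n = 1.746 · 12.69/√17 = 5.37

CI: (75.93, 86.67)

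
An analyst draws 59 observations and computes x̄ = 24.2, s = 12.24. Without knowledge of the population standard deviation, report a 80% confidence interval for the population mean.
(22.13, 26.27)

t-interval (σ unknown):
df = n - 1 = 58
t* = 1.296 for 80% confidence

Margin of error = t* · s/√n = 1.296 · 12.24/√59 = 2.07

CI: (22.13, 26.27)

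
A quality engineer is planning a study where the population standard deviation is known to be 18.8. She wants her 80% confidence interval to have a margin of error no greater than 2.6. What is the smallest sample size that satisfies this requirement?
n ≥ 86

For margin E ≤ 2.6:
n ≥ (z* · σ / E)²
n ≥ (1.282 · 18.8 / 2.6)²
n ≥ 85.93

Minimum n = 86 (rounding up)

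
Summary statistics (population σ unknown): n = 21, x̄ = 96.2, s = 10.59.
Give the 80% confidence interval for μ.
(93.14, 99.26)

t-interval (σ unknown):
df = n - 1 = 20
t* = 1.325 for 80% confidence

Margin of error = t* · s/√n = 1.325 · 10.59/√21 = 3.06

CI: (93.14, 99.26)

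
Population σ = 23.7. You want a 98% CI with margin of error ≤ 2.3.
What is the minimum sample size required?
n ≥ 575

For margin E ≤ 2.3:
n ≥ (z* · σ / E)²
n ≥ (2.326 · 23.7 / 2.3)²
n ≥ 574.46

Minimum n = 575 (rounding up)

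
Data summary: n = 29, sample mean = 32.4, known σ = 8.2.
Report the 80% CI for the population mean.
(30.45, 34.35)

z-interval (σ known):
z* = 1.282 for 80% confidence

Margin of error = z* · σ/√n = 1.282 · 8.2/√29 = 1.95

CI: (32.4 - 1.95, 32.4 + 1.95) = (30.45, 34.35)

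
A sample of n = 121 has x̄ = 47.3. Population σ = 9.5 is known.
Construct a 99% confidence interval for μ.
(45.08, 49.52)

z-interval (σ known):
z* = 2.576 for 99% confidence

Margin of error = z* · σ/√n = 2.576 · 9.5/√121 = 2.22

CI: (47.3 - 2.22, 47.3 + 2.22) = (45.08, 49.52)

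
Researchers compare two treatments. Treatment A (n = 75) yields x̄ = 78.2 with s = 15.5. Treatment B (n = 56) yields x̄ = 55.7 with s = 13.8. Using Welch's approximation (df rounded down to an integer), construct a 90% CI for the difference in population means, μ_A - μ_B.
(18.24, 26.76)

Difference: x̄₁ - x̄₂ = 22.50
SE = √(s₁²/n₁ + s₂²/n₂) = √(15.5²/75 + 13.8²/56) = 2.5698
df = 124.99 → 124 (Welch–Satterthwaite, rounded down)
t* = 1.657

CI: 22.50 ± 1.657 · 2.5698 = 22.50 ± 4.26 = (18.24, 26.76)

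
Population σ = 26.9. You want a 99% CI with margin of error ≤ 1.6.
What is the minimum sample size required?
n ≥ 1876

For margin E ≤ 1.6:
n ≥ (z* · σ / E)²
n ≥ (2.576 · 26.9 / 1.6)²
n ≥ 1875.67

Minimum n = 1876 (rounding up)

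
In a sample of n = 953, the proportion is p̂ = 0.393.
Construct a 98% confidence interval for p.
(0.356, 0.430)

Proportion CI:
SE = √(p̂(1-p̂)/n) = √(0.393 · 0.607 / 953) = 0.01582

z* = 2.326
Margin = z* · SE = 2.326 · 0.01582 = 0.0368

CI: 0.393 ± 0.0368 = (0.356, 0.430)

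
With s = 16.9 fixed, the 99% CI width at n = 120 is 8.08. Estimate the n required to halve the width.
n ≈ 480

CI width ∝ 1/√n
To reduce width by factor 2, need √n to grow by 2 → need 2² = 4 times as many samples.

Current: n = 120, width = 8.08
New: n = 480, width ≈ 3.99

Width reduced by factor of 8.08/3.99 = 2.03.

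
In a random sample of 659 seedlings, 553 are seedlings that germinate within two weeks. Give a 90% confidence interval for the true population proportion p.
(0.816, 0.863)

Proportion CI:
p̂ = 553/659 = 0.83915
SE = √(p̂(1-p̂)/n) = √(0.83915 · 0.16085 / 659) = 0.01431

z* = 1.645
Margin = z* · SE = 1.645 · 0.01431 = 0.0235

CI: 0.83915 ± 0.0235 = (0.816, 0.863)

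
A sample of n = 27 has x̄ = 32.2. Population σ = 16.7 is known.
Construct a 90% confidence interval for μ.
(26.91, 37.49)

z-interval (σ known):
z* = 1.645 for 90% confidence

Margin of error = z* · σ/√n = 1.645 · 16.7/√27 = 5.29

CI: (32.2 - 5.29, 32.2 + 5.29) = (26.91, 37.49)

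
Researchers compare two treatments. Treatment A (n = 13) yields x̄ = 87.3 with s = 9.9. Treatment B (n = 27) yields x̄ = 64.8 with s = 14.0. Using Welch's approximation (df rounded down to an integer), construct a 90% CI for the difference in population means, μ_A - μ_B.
(15.98, 29.02)

Difference: x̄₁ - x̄₂ = 22.50
SE = √(s₁²/n₁ + s₂²/n₂) = √(9.9²/13 + 14.0²/27) = 3.8469
df = 32.38 → 32 (Welch–Satterthwaite, rounded down)
t* = 1.694

CI: 22.50 ± 1.694 · 3.8469 = 22.50 ± 6.52 = (15.98, 29.02)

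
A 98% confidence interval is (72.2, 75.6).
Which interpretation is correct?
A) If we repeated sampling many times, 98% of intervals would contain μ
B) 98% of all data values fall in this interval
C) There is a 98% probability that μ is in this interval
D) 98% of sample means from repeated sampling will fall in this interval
A

A) Correct — this is the frequentist long-run coverage interpretation.
B) Wrong — a CI is about the parameter μ, not individual data values.
C) Wrong — μ is fixed; the randomness lives in the interval, not in μ.
D) Wrong — coverage applies to intervals containing μ, not to future x̄ values.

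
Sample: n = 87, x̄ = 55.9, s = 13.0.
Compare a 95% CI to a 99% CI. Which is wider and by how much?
99% CI is wider by 1.80

df = 86
95% CI: t* = 1.988, (53.13, 58.67), width = 2 · t* · s/√n = 5.54
99% CI: t* = 2.634, (52.23, 59.57), width = 2 · t* · s/√n = 7.34

The 99% CI is wider by 7.34 - 5.54 = 1.80.
Higher confidence requires a wider interval.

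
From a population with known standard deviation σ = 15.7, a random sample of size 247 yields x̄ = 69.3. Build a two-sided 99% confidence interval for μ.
(66.73, 71.87)

z-interval (σ known):
z* = 2.576 for 99% confidence

Margin of error = z* · σ/√n = 2.576 · 15.7/√247 = 2.57

CI: (69.3 - 2.57, 69.3 + 2.57) = (66.73, 71.87)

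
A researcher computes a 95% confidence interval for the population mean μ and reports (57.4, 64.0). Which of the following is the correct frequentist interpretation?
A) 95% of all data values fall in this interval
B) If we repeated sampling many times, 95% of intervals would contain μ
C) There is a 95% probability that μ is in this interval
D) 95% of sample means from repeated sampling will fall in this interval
B

A) Wrong — a CI is about the parameter μ, not individual data values.
B) Correct — this is the frequentist long-run coverage interpretation.
C) Wrong — μ is fixed; the randomness lives in the interval, not in μ.
D) Wrong — coverage applies to intervals containing μ, not to future x̄ values.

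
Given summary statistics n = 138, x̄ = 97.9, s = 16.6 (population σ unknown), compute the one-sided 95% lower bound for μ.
μ ≥ 95.56

Lower bound (one-sided):
t* = 1.656 (one-sided for 95%)
Lower bound = x̄ - t* · s/√n = 97.9 - 1.656 · 16.6/√138 = 95.56

We are 95% confident that μ ≥ 95.56.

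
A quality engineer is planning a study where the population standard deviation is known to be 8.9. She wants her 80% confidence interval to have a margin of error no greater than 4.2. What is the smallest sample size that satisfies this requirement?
n ≥ 8

For margin E ≤ 4.2:
n ≥ (z* · σ / E)²
n ≥ (1.282 · 8.9 / 4.2)²
n ≥ 7.38

Minimum n = 8 (rounding up)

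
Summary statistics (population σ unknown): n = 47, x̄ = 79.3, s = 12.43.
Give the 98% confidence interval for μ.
(74.93, 83.67)

t-interval (σ unknown):
df = n - 1 = 46
t* = 2.410 for 98% confidence

Margin of error = t* · s/√n = 2.410 · 12.43/√47 = 4.37

CI: (74.93, 83.67)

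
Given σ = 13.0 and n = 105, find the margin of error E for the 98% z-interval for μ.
Margin of error = 2.95

Margin of error = z* · σ/√n
= 2.326 · 13.0/√105
= 2.326 · 13.0/10.2470
= 2.95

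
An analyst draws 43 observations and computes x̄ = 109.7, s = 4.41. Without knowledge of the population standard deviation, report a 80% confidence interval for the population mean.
(108.82, 110.58)

t-interval (σ unknown):
df = n - 1 = 42
t* = 1.302 for 80% confidence

Margin of error = t* · s/√n = 1.302 · 4.41/√43 = 0.88

CI: (108.82, 110.58)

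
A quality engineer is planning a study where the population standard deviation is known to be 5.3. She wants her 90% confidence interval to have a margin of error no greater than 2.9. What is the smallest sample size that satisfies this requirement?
n ≥ 10

For margin E ≤ 2.9:
n ≥ (z* · σ / E)²
n ≥ (1.645 · 5.3 / 2.9)²
n ≥ 9.04

Minimum n = 10 (rounding up)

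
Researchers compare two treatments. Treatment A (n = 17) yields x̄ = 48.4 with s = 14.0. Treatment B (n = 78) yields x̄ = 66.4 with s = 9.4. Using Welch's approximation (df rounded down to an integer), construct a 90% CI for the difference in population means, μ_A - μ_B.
(-24.15, -11.85)

Difference: x̄₁ - x̄₂ = -18.00
SE = √(s₁²/n₁ + s₂²/n₂) = √(14.0²/17 + 9.4²/78) = 3.5584
df = 19.26 → 19 (Welch–Satterthwaite, rounded down)
t* = 1.729

CI: -18.00 ± 1.729 · 3.5584 = -18.00 ± 6.15 = (-24.15, -11.85)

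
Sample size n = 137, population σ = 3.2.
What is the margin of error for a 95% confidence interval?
Margin of error = 0.54

Margin of error = z* · σ/√n
= 1.960 · 3.2/√137
= 1.960 · 3.2/11.7047
= 0.54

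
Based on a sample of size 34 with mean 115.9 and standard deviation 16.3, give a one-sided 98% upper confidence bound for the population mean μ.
μ ≤ 121.88

Upper bound (one-sided):
t* = 2.138 (one-sided for 98%)
Upper bound = x̄ + t* · s/√n = 115.9 + 2.138 · 16.3/√34 = 121.88

We are 98% confident that μ ≤ 121.88.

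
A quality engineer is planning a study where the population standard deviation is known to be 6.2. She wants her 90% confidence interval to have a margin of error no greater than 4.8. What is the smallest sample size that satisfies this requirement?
n ≥ 5

For margin E ≤ 4.8:
n ≥ (z* · σ / E)²
n ≥ (1.645 · 6.2 / 4.8)²
n ≥ 4.51

Minimum n = 5 (rounding up)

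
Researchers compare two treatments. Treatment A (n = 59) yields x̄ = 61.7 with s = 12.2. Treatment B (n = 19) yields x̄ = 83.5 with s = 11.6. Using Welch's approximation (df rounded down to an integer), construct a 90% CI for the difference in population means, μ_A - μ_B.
(-27.06, -16.54)

Difference: x̄₁ - x̄₂ = -21.80
SE = √(s₁²/n₁ + s₂²/n₂) = √(12.2²/59 + 11.6²/19) = 3.0992
df = 31.85 → 31 (Welch–Satterthwaite, rounded down)
t* = 1.696

CI: -21.80 ± 1.696 · 3.0992 = -21.80 ± 5.26 = (-27.06, -16.54)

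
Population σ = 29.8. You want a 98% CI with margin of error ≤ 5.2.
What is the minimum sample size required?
n ≥ 178

For margin E ≤ 5.2:
n ≥ (z* · σ / E)²
n ≥ (2.326 · 29.8 / 5.2)²
n ≥ 177.68

Minimum n = 178 (rounding up)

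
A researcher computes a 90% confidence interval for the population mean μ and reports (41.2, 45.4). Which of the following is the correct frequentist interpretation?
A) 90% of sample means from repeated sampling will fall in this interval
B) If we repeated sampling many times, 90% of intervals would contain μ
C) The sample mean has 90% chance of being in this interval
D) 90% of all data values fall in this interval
B

A) Wrong — coverage applies to intervals containing μ, not to future x̄ values.
B) Correct — this is the frequentist long-run coverage interpretation.
C) Wrong — x̄ is observed and sits in the interval by construction.
D) Wrong — a CI is about the parameter μ, not individual data values.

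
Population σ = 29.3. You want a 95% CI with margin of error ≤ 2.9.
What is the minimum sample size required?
n ≥ 393

For margin E ≤ 2.9:
n ≥ (z* · σ / E)²
n ≥ (1.960 · 29.3 / 2.9)²
n ≥ 392.15

Minimum n = 393 (rounding up)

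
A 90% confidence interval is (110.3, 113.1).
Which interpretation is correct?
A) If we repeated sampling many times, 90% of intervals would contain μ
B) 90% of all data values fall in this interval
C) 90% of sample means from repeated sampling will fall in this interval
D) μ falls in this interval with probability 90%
A

A) Correct — this is the frequentist long-run coverage interpretation.
B) Wrong — a CI is about the parameter μ, not individual data values.
C) Wrong — coverage applies to intervals containing μ, not to future x̄ values.
D) Wrong — μ is fixed; the randomness lives in the interval, not in μ.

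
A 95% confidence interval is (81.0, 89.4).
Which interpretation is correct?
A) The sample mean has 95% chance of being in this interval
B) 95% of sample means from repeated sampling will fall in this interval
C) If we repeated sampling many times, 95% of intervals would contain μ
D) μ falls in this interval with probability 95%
C

A) Wrong — x̄ is observed and sits in the interval by construction.
B) Wrong — coverage applies to intervals containing μ, not to future x̄ values.
C) Correct — this is the frequentist long-run coverage interpretation.
D) Wrong — μ is fixed; the randomness lives in the interval, not in μ.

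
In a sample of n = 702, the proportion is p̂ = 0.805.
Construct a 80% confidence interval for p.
(0.786, 0.824)

Proportion CI:
SE = √(p̂(1-p̂)/n) = √(0.805 · 0.195 / 702) = 0.01495

z* = 1.282
Margin = z* · SE = 1.282 · 0.01495 = 0.0192

CI: 0.805 ± 0.0192 = (0.786, 0.824)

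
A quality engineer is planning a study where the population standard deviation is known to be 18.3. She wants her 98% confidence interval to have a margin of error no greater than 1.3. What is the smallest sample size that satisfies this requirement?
n ≥ 1073

For margin E ≤ 1.3:
n ≥ (z* · σ / E)²
n ≥ (2.326 · 18.3 / 1.3)²
n ≥ 1072.10

Minimum n = 1073 (rounding up)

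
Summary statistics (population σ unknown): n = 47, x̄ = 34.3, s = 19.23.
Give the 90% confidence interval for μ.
(29.59, 39.01)

t-interval (σ unknown):
df = n - 1 = 46
t* = 1.679 for 90% confidence

Margin of error = t* · s/√n = 1.679 · 19.23/√47 = 4.71

CI: (29.59, 39.01)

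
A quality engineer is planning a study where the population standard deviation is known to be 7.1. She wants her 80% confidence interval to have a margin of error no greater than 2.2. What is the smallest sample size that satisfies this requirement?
n ≥ 18

For margin E ≤ 2.2:
n ≥ (z* · σ / E)²
n ≥ (1.282 · 7.1 / 2.2)²
n ≥ 17.12

Minimum n = 18 (rounding up)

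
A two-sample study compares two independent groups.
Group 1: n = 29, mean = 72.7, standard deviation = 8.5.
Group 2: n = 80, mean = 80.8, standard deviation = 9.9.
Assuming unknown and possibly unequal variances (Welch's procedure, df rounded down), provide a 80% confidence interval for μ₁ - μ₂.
(-10.60, -5.60)

Difference: x̄₁ - x̄₂ = -8.10
SE = √(s₁²/n₁ + s₂²/n₂) = √(8.5²/29 + 9.9²/80) = 1.9278
df = 57.39 → 57 (Welch–Satterthwaite, rounded down)
t* = 1.297

CI: -8.10 ± 1.297 · 1.9278 = -8.10 ± 2.50 = (-10.60, -5.60)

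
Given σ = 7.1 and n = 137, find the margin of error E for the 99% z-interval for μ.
Margin of error = 1.56

Margin of error = z* · σ/√n
= 2.576 · 7.1/√137
= 2.576 · 7.1/11.7047
= 1.56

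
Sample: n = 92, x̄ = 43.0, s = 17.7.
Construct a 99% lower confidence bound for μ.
μ ≥ 38.63

Lower bound (one-sided):
t* = 2.368 (one-sided for 99%)
Lower bound = x̄ - t* · s/√n = 43.0 - 2.368 · 17.7/√92 = 38.63

We are 99% confident that μ ≥ 38.63.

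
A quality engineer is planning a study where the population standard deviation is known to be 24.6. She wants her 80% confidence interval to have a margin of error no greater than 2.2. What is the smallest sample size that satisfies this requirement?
n ≥ 206

For margin E ≤ 2.2:
n ≥ (z* · σ / E)²
n ≥ (1.282 · 24.6 / 2.2)²
n ≥ 205.49

Minimum n = 206 (rounding up)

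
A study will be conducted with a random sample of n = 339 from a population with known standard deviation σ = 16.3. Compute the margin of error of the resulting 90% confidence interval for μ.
Margin of error = 1.46

Margin of error = z* · σ/√n
= 1.645 · 16.3/√339
= 1.645 · 16.3/18.4120
= 1.46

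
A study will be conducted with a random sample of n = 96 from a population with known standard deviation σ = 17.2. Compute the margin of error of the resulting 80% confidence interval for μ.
Margin of error = 2.25

Margin of error = z* · σ/√n
= 1.282 · 17.2/√96
= 1.282 · 17.2/9.7980
= 2.25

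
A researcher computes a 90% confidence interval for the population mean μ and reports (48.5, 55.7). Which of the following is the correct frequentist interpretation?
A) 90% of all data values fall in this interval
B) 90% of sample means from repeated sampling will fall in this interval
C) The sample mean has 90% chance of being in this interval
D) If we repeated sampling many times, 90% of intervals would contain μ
D

A) Wrong — a CI is about the parameter μ, not individual data values.
B) Wrong — coverage applies to intervals containing μ, not to future x̄ values.
C) Wrong — x̄ is observed and sits in the interval by construction.
D) Correct — this is the frequentist long-run coverage interpretation.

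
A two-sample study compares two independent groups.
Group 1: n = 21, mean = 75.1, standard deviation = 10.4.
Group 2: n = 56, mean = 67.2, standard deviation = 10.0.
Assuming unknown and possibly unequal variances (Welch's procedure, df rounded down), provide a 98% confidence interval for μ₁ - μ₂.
(1.47, 14.33)

Difference: x̄₁ - x̄₂ = 7.90
SE = √(s₁²/n₁ + s₂²/n₂) = √(10.4²/21 + 10.0²/56) = 2.6337
df = 34.75 → 34 (Welch–Satterthwaite, rounded down)
t* = 2.441

CI: 7.90 ± 2.441 · 2.6337 = 7.90 ± 6.43 = (1.47, 14.33)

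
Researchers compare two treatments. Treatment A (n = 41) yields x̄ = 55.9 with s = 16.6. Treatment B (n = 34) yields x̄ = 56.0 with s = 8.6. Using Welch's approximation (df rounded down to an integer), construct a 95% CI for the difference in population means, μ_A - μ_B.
(-6.06, 5.86)

Difference: x̄₁ - x̄₂ = -0.10
SE = √(s₁²/n₁ + s₂²/n₂) = √(16.6²/41 + 8.6²/34) = 2.9827
df = 62.19 → 62 (Welch–Satterthwaite, rounded down)
t* = 1.999

CI: -0.10 ± 1.999 · 2.9827 = -0.10 ± 5.96 = (-6.06, 5.86)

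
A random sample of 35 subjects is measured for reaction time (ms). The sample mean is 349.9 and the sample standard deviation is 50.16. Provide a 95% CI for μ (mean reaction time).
(332.67, 367.13)

t-interval (σ unknown):
df = n - 1 = 34
t* = 2.032 for 95% confidence

Margin of error = t* · s/√n = 2.032 · 50.16/√35 = 17.23

CI: (332.67, 367.13)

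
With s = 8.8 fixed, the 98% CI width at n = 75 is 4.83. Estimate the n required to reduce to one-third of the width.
n ≈ 675

CI width ∝ 1/√n
To reduce width by factor 3, need √n to grow by 3 → need 3² = 9 times as many samples.

Current: n = 75, width = 4.83
New: n = 675, width ≈ 1.58

Width reduced by factor of 4.83/1.58 = 3.06.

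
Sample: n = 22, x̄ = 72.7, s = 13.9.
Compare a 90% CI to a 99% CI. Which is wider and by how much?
99% CI is wider by 6.58

df = 21
90% CI: t* = 1.721, (67.60, 77.80), width = 2 · t* · s/√n = 10.20
99% CI: t* = 2.831, (64.31, 81.09), width = 2 · t* · s/√n = 16.78

The 99% CI is wider by 16.78 - 10.20 = 6.58.
Higher confidence requires a wider interval.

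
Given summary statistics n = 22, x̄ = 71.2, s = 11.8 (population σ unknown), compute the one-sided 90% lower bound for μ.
μ ≥ 67.87

Lower bound (one-sided):
t* = 1.323 (one-sided for 90%)
Lower bound = x̄ - t* · s/√n = 71.2 - 1.323 · 11.8/√22 = 67.87

We are 90% confident that μ ≥ 67.87.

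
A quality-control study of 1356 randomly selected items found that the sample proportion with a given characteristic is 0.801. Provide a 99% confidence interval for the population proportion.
(0.773, 0.829)

Proportion CI:
SE = √(p̂(1-p̂)/n) = √(0.801 · 0.199 / 1356) = 0.01084

z* = 2.576
Margin = z* · SE = 2.576 · 0.01084 = 0.0279

CI: 0.801 ± 0.0279 = (0.773, 0.829)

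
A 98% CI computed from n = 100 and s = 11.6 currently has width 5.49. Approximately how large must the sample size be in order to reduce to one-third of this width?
n ≈ 900

CI width ∝ 1/√n
To reduce width by factor 3, need √n to grow by 3 → need 3² = 9 times as many samples.

Current: n = 100, width = 5.49
New: n = 900, width ≈ 1.80

Width reduced by factor of 5.49/1.80 = 3.05.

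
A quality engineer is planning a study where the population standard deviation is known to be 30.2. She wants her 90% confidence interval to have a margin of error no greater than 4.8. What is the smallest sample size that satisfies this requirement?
n ≥ 108

For margin E ≤ 4.8:
n ≥ (z* · σ / E)²
n ≥ (1.645 · 30.2 / 4.8)²
n ≥ 107.12

Minimum n = 108 (rounding up)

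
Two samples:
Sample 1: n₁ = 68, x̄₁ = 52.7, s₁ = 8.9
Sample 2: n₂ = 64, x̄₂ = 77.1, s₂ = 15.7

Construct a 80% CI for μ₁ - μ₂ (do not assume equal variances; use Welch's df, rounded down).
(-27.29, -21.51)

Difference: x̄₁ - x̄₂ = -24.40
SE = √(s₁²/n₁ + s₂²/n₂) = √(8.9²/68 + 15.7²/64) = 2.2397
df = 98.41 → 98 (Welch–Satterthwaite, rounded down)
t* = 1.290

CI: -24.40 ± 1.290 · 2.2397 = -24.40 ± 2.89 = (-27.29, -21.51)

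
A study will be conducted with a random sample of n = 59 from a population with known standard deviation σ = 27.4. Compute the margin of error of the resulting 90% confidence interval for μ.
Margin of error = 5.87

Margin of error = z* · σ/√n
= 1.645 · 27.4/√59
= 1.645 · 27.4/7.6811
= 5.87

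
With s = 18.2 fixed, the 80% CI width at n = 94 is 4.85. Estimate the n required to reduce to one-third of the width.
n ≈ 846

CI width ∝ 1/√n
To reduce width by factor 3, need √n to grow by 3 → need 3² = 9 times as many samples.

Current: n = 94, width = 4.85
New: n = 846, width ≈ 1.61

Width reduced by factor of 4.85/1.61 = 3.01.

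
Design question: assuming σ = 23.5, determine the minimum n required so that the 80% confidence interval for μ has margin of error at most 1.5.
n ≥ 404

For margin E ≤ 1.5:
n ≥ (z* · σ / E)²
n ≥ (1.282 · 23.5 / 1.5)²
n ≥ 403.39

Minimum n = 404 (rounding up)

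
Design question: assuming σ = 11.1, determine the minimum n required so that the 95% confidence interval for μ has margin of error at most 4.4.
n ≥ 25

For margin E ≤ 4.4:
n ≥ (z* · σ / E)²
n ≥ (1.960 · 11.1 / 4.4)²
n ≥ 24.45

Minimum n = 25 (rounding up)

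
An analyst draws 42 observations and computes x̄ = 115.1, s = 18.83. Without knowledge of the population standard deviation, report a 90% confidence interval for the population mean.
(110.21, 119.99)

t-interval (σ unknown):
df = n - 1 = 41
t* = 1.683 for 90% confidence

Margin of error = t* · s/√n = 1.683 · 18.83/√42 = 4.89

CI: (110.21, 119.99)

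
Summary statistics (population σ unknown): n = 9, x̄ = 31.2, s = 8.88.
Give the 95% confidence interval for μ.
(24.37, 38.03)

t-interval (σ unknown):
df = n - 1 = 8
t* = 2.306 for 95% confidence

Margin of error = t* · s/√n = 2.306 · 8.88/√9 = 6.83

CI: (24.37, 38.03)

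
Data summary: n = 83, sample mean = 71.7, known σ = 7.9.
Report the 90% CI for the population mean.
(70.27, 73.13)

z-interval (σ known):
z* = 1.645 for 90% confidence

Margin of error = z* · σ/√n = 1.645 · 7.9/√83 = 1.43

CI: (71.7 - 1.43, 71.7 + 1.43) = (70.27, 73.13)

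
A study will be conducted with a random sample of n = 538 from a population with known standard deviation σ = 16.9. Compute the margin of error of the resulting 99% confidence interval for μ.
Margin of error = 1.88

Margin of error = z* · σ/√n
= 2.576 · 16.9/√538
= 2.576 · 16.9/23.1948
= 1.88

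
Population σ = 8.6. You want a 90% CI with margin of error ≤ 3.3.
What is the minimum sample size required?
n ≥ 19

For margin E ≤ 3.3:
n ≥ (z* · σ / E)²
n ≥ (1.645 · 8.6 / 3.3)²
n ≥ 18.38

Minimum n = 19 (rounding up)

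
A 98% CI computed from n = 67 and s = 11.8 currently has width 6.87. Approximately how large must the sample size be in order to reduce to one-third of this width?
n ≈ 603

CI width ∝ 1/√n
To reduce width by factor 3, need √n to grow by 3 → need 3² = 9 times as many samples.

Current: n = 67, width = 6.87
New: n = 603, width ≈ 2.24

Width reduced by factor of 6.87/2.24 = 3.07.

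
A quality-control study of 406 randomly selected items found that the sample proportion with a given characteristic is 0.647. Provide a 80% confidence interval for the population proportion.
(0.617, 0.677)

Proportion CI:
SE = √(p̂(1-p̂)/n) = √(0.647 · 0.353 / 406) = 0.02372

z* = 1.282
Margin = z* · SE = 1.282 · 0.02372 = 0.0304

CI: 0.647 ± 0.0304 = (0.617, 0.677)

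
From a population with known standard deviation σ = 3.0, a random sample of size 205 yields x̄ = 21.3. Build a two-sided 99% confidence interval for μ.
(20.76, 21.84)

z-interval (σ known):
z* = 2.576 for 99% confidence

Margin of error = z* · σ/√n = 2.576 · 3.0/√205 = 0.54

CI: (21.3 - 0.54, 21.3 + 0.54) = (20.76, 21.84)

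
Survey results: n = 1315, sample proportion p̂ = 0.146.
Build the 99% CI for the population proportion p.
(0.121, 0.171)

Proportion CI:
SE = √(p̂(1-p̂)/n) = √(0.146 · 0.854 / 1315) = 0.00974

z* = 2.576
Margin = z* · SE = 2.576 · 0.00974 = 0.0251

CI: 0.146 ± 0.0251 = (0.121, 0.171)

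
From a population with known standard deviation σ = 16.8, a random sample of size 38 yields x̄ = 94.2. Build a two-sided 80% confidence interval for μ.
(90.71, 97.69)

z-interval (σ known):
z* = 1.282 for 80% confidence

Margin of error = z* · σ/√n = 1.282 · 16.8/√38 = 3.49

CI: (94.2 - 3.49, 94.2 + 3.49) = (90.71, 97.69)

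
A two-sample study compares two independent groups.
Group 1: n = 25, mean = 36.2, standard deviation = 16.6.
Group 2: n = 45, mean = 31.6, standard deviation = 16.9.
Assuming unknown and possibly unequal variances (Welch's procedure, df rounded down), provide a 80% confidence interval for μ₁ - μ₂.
(-0.81, 10.01)

Difference: x̄₁ - x̄₂ = 4.60
SE = √(s₁²/n₁ + s₂²/n₂) = √(16.6²/25 + 16.9²/45) = 4.1676
df = 50.47 → 50 (Welch–Satterthwaite, rounded down)
t* = 1.299

CI: 4.60 ± 1.299 · 4.1676 = 4.60 ± 5.41 = (-0.81, 10.01)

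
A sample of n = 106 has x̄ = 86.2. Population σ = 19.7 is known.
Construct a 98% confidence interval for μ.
(81.75, 90.65)

z-interval (σ known):
z* = 2.326 for 98% confidence

Margin of error = z* · σ/√n = 2.326 · 19.7/√106 = 4.45

CI: (86.2 - 4.45, 86.2 + 4.45) = (81.75, 90.65)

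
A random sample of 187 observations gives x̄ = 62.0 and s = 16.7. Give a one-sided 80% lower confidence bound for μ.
μ ≥ 60.97

Lower bound (one-sided):
t* = 0.844 (one-sided for 80%)
Lower bound = x̄ - t* · s/√n = 62.0 - 0.844 · 16.7/√187 = 60.97

We are 80% confident that μ ≥ 60.97.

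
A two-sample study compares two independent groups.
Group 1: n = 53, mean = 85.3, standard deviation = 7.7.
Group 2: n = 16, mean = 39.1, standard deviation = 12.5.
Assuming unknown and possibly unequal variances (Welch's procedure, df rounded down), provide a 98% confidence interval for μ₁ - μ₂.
(37.78, 54.62)

Difference: x̄₁ - x̄₂ = 46.20
SE = √(s₁²/n₁ + s₂²/n₂) = √(7.7²/53 + 12.5²/16) = 3.2991
df = 18.56 → 18 (Welch–Satterthwaite, rounded down)
t* = 2.552

CI: 46.20 ± 2.552 · 3.2991 = 46.20 ± 8.42 = (37.78, 54.62)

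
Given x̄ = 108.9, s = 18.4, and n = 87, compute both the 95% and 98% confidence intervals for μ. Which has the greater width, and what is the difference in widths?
98% CI is wider by 1.51

df = 86
95% CI: t* = 1.988, (104.98, 112.82), width = 2 · t* · s/√n = 7.84
98% CI: t* = 2.370, (104.22, 113.58), width = 2 · t* · s/√n = 9.35

The 98% CI is wider by 9.35 - 7.84 = 1.51.
Higher confidence requires a wider interval.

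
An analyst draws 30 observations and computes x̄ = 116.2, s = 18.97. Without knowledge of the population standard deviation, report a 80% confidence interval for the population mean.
(111.66, 120.74)

t-interval (σ unknown):
df = n - 1 = 29
t* = 1.311 for 80% confidence

Margin of error = t* · s/√n = 1.311 · 18.97/√30 = 4.54

CI: (111.66, 120.74)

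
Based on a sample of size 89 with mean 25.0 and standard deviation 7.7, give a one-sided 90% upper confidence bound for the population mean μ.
μ ≤ 26.05

Upper bound (one-sided):
t* = 1.291 (one-sided for 90%)
Upper bound = x̄ + t* · s/√n = 25.0 + 1.291 · 7.7/√89 = 26.05

We are 90% confident that μ ≤ 26.05.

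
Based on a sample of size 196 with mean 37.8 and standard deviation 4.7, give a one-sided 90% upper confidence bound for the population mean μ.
μ ≤ 38.23

Upper bound (one-sided):
t* = 1.286 (one-sided for 90%)
Upper bound = x̄ + t* · s/√n = 37.8 + 1.286 · 4.7/√196 = 38.23

We are 90% confident that μ ≤ 38.23.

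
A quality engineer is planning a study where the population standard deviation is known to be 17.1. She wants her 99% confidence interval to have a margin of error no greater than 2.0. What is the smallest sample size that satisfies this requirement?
n ≥ 486

For margin E ≤ 2.0:
n ≥ (z* · σ / E)²
n ≥ (2.576 · 17.1 / 2.0)²
n ≥ 485.09

Minimum n = 486 (rounding up)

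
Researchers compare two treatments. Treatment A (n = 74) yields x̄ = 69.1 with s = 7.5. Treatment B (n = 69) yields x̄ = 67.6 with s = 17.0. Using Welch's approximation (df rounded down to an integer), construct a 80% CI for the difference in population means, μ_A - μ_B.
(-1.37, 4.37)

Difference: x̄₁ - x̄₂ = 1.50
SE = √(s₁²/n₁ + s₂²/n₂) = √(7.5²/74 + 17.0²/69) = 2.2245
df = 92.10 → 92 (Welch–Satterthwaite, rounded down)
t* = 1.291

CI: 1.50 ± 1.291 · 2.2245 = 1.50 ± 2.87 = (-1.37, 4.37)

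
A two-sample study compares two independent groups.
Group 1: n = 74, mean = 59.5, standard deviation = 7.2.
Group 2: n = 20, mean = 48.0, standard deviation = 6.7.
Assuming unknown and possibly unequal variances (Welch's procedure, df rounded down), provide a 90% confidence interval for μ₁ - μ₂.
(8.59, 14.41)

Difference: x̄₁ - x̄₂ = 11.50
SE = √(s₁²/n₁ + s₂²/n₂) = √(7.2²/74 + 6.7²/20) = 1.7161
df = 31.90 → 31 (Welch–Satterthwaite, rounded down)
t* = 1.696

CI: 11.50 ± 1.696 · 1.7161 = 11.50 ± 2.91 = (8.59, 14.41)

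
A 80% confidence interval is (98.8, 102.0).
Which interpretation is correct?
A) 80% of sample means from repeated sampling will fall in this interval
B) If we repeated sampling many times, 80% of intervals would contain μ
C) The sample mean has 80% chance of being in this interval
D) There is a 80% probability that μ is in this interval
B

A) Wrong — coverage applies to intervals containing μ, not to future x̄ values.
B) Correct — this is the frequentist long-run coverage interpretation.
C) Wrong — x̄ is observed and sits in the interval by construction.
D) Wrong — μ is fixed; the randomness lives in the interval, not in μ.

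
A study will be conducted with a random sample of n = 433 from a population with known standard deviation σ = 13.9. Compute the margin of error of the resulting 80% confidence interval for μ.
Margin of error = 0.86

Margin of error = z* · σ/√n
= 1.282 · 13.9/√433
= 1.282 · 13.9/20.8087
= 0.86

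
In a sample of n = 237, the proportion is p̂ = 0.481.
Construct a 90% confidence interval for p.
(0.428, 0.534)

Proportion CI:
SE = √(p̂(1-p̂)/n) = √(0.481 · 0.519 / 237) = 0.03246

z* = 1.645
Margin = z* · SE = 1.645 · 0.03246 = 0.0534

CI: 0.481 ± 0.0534 = (0.428, 0.534)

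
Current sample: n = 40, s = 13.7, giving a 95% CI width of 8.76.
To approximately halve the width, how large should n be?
n ≈ 160

CI width ∝ 1/√n
To reduce width by factor 2, need √n to grow by 2 → need 2² = 4 times as many samples.

Current: n = 40, width = 8.76
New: n = 160, width ≈ 4.28

Width reduced by factor of 8.76/4.28 = 2.05.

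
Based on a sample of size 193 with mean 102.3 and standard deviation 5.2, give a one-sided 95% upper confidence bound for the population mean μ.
μ ≤ 102.92

Upper bound (one-sided):
t* = 1.653 (one-sided for 95%)
Upper bound = x̄ + t* · s/√n = 102.3 + 1.653 · 5.2/√193 = 102.92

We are 95% confident that μ ≤ 102.92.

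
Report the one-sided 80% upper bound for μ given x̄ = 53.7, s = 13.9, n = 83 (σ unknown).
μ ≤ 54.99

Upper bound (one-sided):
t* = 0.846 (one-sided for 80%)
Upper bound = x̄ + t* · s/√n = 53.7 + 0.846 · 13.9/√83 = 54.99

We are 80% confident that μ ≤ 54.99.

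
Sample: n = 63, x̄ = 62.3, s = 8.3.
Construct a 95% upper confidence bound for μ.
μ ≤ 64.05

Upper bound (one-sided):
t* = 1.670 (one-sided for 95%)
Upper bound = x̄ + t* · s/√n = 62.3 + 1.670 · 8.3/√63 = 64.05

We are 95% confident that μ ≤ 64.05.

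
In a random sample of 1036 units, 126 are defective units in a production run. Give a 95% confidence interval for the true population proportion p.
(0.102, 0.142)

Proportion CI:
p̂ = 126/1036 = 0.12162
SE = √(p̂(1-p̂)/n) = √(0.12162 · 0.87838 / 1036) = 0.01015

z* = 1.960
Margin = z* · SE = 1.960 · 0.01015 = 0.0199

CI: 0.12162 ± 0.0199 = (0.102, 0.142)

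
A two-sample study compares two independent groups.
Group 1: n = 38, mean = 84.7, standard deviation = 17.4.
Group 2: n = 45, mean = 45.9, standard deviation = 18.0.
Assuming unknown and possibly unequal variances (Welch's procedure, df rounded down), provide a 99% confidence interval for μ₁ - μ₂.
(28.52, 49.08)

Difference: x̄₁ - x̄₂ = 38.80
SE = √(s₁²/n₁ + s₂²/n₂) = √(17.4²/38 + 18.0²/45) = 3.8945
df = 79.50 → 79 (Welch–Satterthwaite, rounded down)
t* = 2.640

CI: 38.80 ± 2.640 · 3.8945 = 38.80 ± 10.28 = (28.52, 49.08)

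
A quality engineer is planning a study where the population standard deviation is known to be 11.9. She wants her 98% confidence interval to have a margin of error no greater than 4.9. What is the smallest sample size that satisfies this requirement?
n ≥ 32

For margin E ≤ 4.9:
n ≥ (z* · σ / E)²
n ≥ (2.326 · 11.9 / 4.9)²
n ≥ 31.91

Minimum n = 32 (rounding up)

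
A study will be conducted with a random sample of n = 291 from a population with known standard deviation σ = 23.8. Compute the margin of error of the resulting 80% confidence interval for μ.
Margin of error = 1.79

Margin of error = z* · σ/√n
= 1.282 · 23.8/√291
= 1.282 · 23.8/17.0587
= 1.79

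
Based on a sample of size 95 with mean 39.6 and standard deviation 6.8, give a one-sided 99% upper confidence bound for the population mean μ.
μ ≤ 41.25

Upper bound (one-sided):
t* = 2.367 (one-sided for 99%)
Upper bound = x̄ + t* · s/√n = 39.6 + 2.367 · 6.8/√95 = 41.25

We are 99% confident that μ ≤ 41.25.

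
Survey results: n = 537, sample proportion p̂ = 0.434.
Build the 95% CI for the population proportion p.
(0.392, 0.476)

Proportion CI:
SE = √(p̂(1-p̂)/n) = √(0.434 · 0.566 / 537) = 0.02139

z* = 1.960
Margin = z* · SE = 1.960 · 0.02139 = 0.0419

CI: 0.434 ± 0.0419 = (0.392, 0.476)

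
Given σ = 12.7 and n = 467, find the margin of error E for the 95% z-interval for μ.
Margin of error = 1.15

Margin of error = z* · σ/√n
= 1.960 · 12.7/√467
= 1.960 · 12.7/21.6102
= 1.15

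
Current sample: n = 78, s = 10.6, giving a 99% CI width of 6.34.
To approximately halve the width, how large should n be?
n ≈ 312

CI width ∝ 1/√n
To reduce width by factor 2, need √n to grow by 2 → need 2² = 4 times as many samples.

Current: n = 78, width = 6.34
New: n = 312, width ≈ 3.11

Width reduced by factor of 6.34/3.11 = 2.04.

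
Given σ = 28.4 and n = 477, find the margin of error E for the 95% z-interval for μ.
Margin of error = 2.55

Margin of error = z* · σ/√n
= 1.960 · 28.4/√477
= 1.960 · 28.4/21.8403
= 2.55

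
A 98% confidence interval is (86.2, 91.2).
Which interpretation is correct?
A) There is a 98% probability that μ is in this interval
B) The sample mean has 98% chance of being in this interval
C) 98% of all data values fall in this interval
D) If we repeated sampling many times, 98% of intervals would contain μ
D

A) Wrong — μ is fixed; the randomness lives in the interval, not in μ.
B) Wrong — x̄ is observed and sits in the interval by construction.
C) Wrong — a CI is about the parameter μ, not individual data values.
D) Correct — this is the frequentist long-run coverage interpretation.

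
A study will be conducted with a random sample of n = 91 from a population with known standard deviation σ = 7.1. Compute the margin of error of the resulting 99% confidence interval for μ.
Margin of error = 1.92

Margin of error = z* · σ/√n
= 2.576 · 7.1/√91
= 2.576 · 7.1/9.5394
= 1.92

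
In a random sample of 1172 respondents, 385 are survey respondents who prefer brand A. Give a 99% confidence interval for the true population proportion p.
(0.293, 0.364)

Proportion CI:
p̂ = 385/1172 = 0.32850
SE = √(p̂(1-p̂)/n) = √(0.32850 · 0.67150 / 1172) = 0.01372

z* = 2.576
Margin = z* · SE = 2.576 · 0.01372 = 0.0353

CI: 0.32850 ± 0.0353 = (0.293, 0.364)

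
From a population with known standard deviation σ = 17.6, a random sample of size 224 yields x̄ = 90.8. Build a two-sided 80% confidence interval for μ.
(89.29, 92.31)

z-interval (σ known):
z* = 1.282 for 80% confidence

Margin of error = z* · σ/√n = 1.282 · 17.6/√224 = 1.51

CI: (90.8 - 1.51, 90.8 + 1.51) = (89.29, 92.31)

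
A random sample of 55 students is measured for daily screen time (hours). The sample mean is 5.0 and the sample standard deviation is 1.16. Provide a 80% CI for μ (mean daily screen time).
(4.80, 5.20)

t-interval (σ unknown):
df = n - 1 = 54
t* = 1.297 for 80% confidence

Margin of error = t* · s/√n = 1.297 · 1.16/√55 = 0.20

CI: (4.80, 5.20)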